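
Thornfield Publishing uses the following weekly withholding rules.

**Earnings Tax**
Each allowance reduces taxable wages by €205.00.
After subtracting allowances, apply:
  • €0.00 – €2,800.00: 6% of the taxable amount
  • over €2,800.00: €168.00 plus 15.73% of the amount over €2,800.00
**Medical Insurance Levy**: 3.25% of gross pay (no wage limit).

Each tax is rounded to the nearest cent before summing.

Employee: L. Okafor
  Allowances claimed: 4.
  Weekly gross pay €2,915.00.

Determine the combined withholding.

€220.44

Earnings Tax: taxable = €2,915.00 − 4×€205.00 = €2,095.00
  6% × €2,095.00 = €125.70
Medical Insurance Levy: 3.25% × €2,915.00 = €94.74
Total: €125.70 + €94.74 = €220.44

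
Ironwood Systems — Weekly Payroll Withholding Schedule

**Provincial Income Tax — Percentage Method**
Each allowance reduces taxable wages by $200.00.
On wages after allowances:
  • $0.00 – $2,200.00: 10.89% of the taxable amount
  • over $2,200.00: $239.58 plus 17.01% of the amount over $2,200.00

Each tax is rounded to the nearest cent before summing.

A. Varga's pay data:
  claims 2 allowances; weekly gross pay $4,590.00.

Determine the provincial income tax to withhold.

Provincial Income Tax: taxable = $4,590.00 − 2×$200.00 = $4,190.00
  $239.58 + 17.01% × ($4,190.00 − $2,200.00) = $239.58 + 17.01% × $1,990.00 = $578.08

$578.08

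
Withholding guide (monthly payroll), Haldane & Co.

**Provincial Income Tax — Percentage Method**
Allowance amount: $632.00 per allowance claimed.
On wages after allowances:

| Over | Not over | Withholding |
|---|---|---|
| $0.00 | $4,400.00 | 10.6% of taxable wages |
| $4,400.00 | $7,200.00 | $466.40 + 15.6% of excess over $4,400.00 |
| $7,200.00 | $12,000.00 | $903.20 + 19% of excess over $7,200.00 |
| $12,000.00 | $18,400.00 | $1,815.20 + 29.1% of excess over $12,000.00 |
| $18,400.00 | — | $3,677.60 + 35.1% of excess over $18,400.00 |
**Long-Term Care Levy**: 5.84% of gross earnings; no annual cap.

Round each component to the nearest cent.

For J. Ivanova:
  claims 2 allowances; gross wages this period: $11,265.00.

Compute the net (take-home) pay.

Provincial Income Tax: taxable = $11,265.00 − 2×$632.00 = $10,001.00
  $903.20 + 19% × ($10,001.00 − $7,200.00) = $903.20 + 19% × $2,801.00 = $1,435.39
Long-Term Care Levy: 5.84% × $11,265.00 = $657.88
Total withheld: $1,435.39 + $657.88 = $2,093.27
Net pay: $11,265.00 − $2,093.27 = $9,171.73

$9,171.73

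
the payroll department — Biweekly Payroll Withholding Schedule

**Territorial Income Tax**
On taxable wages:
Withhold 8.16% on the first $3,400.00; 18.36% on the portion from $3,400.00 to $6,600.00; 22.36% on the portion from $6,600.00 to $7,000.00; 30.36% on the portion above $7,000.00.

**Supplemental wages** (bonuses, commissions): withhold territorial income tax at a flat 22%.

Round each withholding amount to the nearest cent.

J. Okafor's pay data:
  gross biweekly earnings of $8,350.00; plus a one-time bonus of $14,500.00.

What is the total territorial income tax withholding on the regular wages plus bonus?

Territorial Income Tax: taxable = $8,350.00
  $954.40 + 30.36% × ($8,350.00 − $7,000.00) = $954.40 + 30.36% × $1,350.00 = $1,364.26
Supplemental (22% flat on bonus): 22% × $14,500.00 = $3,190.00
Total territorial income tax: $1,364.26 + $3,190.00 = $4,554.26

$4,554.26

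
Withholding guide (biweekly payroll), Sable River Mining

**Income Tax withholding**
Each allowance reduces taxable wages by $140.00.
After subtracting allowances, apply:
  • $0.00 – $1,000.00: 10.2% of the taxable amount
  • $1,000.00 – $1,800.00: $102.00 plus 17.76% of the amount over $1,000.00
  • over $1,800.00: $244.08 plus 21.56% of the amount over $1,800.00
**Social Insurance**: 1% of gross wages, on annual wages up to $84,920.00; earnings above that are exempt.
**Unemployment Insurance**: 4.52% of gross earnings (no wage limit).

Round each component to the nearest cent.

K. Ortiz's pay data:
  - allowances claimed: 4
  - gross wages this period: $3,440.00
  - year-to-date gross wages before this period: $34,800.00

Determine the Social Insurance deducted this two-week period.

Social Insurance: 1% × $3,440.00 = $34.40

$34.40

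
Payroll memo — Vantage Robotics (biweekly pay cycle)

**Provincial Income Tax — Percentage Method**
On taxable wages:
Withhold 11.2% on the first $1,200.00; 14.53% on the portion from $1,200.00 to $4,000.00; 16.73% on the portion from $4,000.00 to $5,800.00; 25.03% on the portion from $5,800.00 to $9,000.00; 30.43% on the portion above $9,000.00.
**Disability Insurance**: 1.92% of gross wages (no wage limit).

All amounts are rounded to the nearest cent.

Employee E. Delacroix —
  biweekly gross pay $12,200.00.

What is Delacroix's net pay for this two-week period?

$9,348.66

Provincial Income Tax: taxable = $12,200.00
  $1,643.34 + 30.43% × ($12,200.00 − $9,000.00) = $1,643.34 + 30.43% × $3,200.00 = $2,617.10
Disability Insurance: 1.92% × $12,200.00 = $234.24
Total withheld: $2,617.10 + $234.24 = $2,851.34
Net pay: $12,200.00 − $2,851.34 = $9,348.66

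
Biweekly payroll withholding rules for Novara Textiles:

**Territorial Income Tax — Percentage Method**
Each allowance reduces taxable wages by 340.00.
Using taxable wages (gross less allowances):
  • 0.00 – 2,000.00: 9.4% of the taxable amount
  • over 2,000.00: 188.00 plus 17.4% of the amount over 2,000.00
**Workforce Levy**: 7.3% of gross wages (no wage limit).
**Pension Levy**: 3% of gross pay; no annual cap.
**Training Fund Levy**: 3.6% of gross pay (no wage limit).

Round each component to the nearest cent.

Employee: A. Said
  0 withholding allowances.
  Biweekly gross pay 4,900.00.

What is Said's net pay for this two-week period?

Territorial Income Tax: taxable = 4,900.00
  188.00 + 17.4% × (4,900.00 − 2,000.00) = 188.00 + 17.4% × 2,900.00 = 692.60
Workforce Levy: 7.3% × 4,900.00 = 357.70
Pension Levy: 3% × 4,900.00 = 147.00
Training Fund Levy: 3.6% × 4,900.00 = 176.40
Total withheld: 692.60 + 357.70 + 147.00 + 176.40 = 1,373.70
Net pay: 4,900.00 − 1,373.70 = 3,526.30

3,526.30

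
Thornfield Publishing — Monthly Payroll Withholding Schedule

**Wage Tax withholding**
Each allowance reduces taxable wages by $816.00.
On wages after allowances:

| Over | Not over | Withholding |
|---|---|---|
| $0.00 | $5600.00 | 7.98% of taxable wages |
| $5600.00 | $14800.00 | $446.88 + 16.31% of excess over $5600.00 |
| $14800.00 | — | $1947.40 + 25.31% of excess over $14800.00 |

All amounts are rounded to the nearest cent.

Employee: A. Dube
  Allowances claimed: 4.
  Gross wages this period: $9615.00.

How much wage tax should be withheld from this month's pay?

$569.37

Wage Tax: taxable = $9615.00 − 4×$816.00 = $6351.00
  $446.88 + 16.31% × ($6351.00 − $5600.00) = $446.88 + 16.31% × $751.00 = $569.37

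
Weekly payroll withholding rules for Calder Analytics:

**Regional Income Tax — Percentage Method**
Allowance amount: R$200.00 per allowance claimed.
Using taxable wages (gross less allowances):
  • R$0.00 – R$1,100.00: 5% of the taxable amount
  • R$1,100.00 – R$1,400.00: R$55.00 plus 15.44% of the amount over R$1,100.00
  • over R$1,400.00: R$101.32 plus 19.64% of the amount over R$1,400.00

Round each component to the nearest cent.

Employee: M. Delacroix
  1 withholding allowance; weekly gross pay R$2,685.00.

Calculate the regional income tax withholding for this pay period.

Regional Income Tax: taxable = R$2,685.00 − 1×R$200.00 = R$2,485.00
  R$101.32 + 19.64% × (R$2,485.00 − R$1,400.00) = R$101.32 + 19.64% × R$1,085.00 = R$314.41

R$314.41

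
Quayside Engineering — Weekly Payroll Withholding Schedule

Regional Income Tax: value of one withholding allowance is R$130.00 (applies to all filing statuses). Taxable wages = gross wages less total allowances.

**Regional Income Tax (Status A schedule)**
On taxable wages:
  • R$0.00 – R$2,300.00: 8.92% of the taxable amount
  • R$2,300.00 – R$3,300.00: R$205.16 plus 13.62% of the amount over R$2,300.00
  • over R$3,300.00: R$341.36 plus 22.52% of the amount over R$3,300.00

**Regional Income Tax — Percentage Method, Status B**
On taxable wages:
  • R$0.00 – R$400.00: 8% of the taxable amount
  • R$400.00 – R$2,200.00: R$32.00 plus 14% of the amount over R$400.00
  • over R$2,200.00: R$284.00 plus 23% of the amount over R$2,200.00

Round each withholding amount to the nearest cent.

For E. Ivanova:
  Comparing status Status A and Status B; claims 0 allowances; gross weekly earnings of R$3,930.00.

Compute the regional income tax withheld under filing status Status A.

Regional Income Tax (Status A): taxable = R$3,930.00
  R$341.36 + 22.52% × (R$3,930.00 − R$3,300.00) = R$341.36 + 22.52% × R$630.00 = R$483.24

R$483.24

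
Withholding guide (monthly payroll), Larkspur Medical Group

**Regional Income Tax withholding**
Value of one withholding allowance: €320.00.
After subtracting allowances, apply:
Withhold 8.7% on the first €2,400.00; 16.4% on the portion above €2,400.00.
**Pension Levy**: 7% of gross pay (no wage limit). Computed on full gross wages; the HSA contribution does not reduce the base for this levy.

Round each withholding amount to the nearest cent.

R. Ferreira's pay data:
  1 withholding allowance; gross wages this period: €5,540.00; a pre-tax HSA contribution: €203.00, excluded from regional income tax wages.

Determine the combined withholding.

Regional Income Tax: taxable = €5,540.00 − €203.00 − 1×€320.00 = €5,017.00
  €208.80 + 16.4% × (€5,017.00 − €2,400.00) = €208.80 + 16.4% × €2,617.00 = €637.99
Pension Levy: 7% × €5,540.00 = €387.80
Total: €637.99 + €387.80 = €1,025.79

€1,025.79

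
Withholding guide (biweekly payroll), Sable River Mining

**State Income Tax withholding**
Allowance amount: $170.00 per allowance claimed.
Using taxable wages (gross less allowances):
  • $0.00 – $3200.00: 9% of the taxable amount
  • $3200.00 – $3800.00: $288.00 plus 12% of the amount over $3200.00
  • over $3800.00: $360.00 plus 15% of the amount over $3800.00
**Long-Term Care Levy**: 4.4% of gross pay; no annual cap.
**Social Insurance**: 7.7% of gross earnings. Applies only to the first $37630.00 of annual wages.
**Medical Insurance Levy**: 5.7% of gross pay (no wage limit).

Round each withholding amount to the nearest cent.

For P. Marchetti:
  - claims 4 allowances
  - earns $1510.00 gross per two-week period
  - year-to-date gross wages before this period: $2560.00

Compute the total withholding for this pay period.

State Income Tax: taxable = $1510.00 − 4×$170.00 = $830.00
  9% × $830.00 = $74.70
Long-Term Care Levy: 4.4% × $1510.00 = $66.44
Social Insurance: 7.7% × $1510.00 = $116.27
Medical Insurance Levy: 5.7% × $1510.00 = $86.07
Total: $74.70 + $66.44 + $116.27 + $86.07 = $343.48

$343.48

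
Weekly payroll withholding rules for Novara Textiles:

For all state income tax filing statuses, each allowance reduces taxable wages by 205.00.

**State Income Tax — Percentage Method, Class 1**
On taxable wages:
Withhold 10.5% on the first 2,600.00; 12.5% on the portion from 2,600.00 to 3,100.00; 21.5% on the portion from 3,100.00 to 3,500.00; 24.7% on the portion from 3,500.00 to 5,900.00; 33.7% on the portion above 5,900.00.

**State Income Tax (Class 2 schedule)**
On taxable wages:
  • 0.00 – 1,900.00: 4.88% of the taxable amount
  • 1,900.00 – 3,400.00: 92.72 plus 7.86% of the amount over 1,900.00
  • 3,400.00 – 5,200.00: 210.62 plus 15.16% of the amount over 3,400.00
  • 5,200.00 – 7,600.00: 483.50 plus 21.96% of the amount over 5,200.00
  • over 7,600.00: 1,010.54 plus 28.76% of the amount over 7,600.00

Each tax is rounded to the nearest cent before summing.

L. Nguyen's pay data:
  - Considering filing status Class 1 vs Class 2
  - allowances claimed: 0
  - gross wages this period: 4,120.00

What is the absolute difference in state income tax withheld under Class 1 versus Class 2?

254.87

State Income Tax (Class 1): taxable = 4,120.00
  421.50 + 24.7% × (4,120.00 − 3,500.00) = 421.50 + 24.7% × 620.00 = 574.64
State Income Tax (Class 2): taxable = 4,120.00
  210.62 + 15.16% × (4,120.00 − 3,400.00) = 210.62 + 15.16% × 720.00 = 319.77
Difference: |574.64 − 319.77| = 254.87 (higher under Class 1)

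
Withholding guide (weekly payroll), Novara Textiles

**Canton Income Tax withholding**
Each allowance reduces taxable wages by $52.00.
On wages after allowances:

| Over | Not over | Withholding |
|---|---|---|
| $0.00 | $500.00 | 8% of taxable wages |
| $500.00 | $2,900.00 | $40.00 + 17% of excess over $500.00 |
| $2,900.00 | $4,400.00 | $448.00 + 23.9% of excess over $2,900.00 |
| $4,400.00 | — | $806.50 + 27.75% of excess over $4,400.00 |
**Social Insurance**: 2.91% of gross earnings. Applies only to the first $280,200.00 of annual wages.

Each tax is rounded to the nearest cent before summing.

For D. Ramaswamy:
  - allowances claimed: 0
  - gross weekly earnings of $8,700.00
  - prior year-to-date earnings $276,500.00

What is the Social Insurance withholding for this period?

Social Insurance: cap $280,200.00 − YTD $276,500.00 = $3,700.00 subject; 2.91% × $3,700.00 = $107.67

$107.67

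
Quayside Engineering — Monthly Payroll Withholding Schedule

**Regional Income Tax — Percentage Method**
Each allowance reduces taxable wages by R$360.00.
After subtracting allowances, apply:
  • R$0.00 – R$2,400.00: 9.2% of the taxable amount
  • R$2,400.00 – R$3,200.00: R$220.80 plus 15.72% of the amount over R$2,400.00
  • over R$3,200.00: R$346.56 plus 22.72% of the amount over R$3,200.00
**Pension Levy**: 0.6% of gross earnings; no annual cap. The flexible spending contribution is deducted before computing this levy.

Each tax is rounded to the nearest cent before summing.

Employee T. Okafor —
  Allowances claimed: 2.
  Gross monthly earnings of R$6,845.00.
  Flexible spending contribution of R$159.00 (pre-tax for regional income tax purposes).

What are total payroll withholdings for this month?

Regional Income Tax: taxable = R$6,845.00 − R$159.00 − 2×R$360.00 = R$5,966.00
  R$346.56 + 22.72% × (R$5,966.00 − R$3,200.00) = R$346.56 + 22.72% × R$2,766.00 = R$975.00
Pension Levy: 0.6% × R$6,686.00 = R$40.12
Total: R$975.00 + R$40.12 = R$1,015.12

R$1,015.12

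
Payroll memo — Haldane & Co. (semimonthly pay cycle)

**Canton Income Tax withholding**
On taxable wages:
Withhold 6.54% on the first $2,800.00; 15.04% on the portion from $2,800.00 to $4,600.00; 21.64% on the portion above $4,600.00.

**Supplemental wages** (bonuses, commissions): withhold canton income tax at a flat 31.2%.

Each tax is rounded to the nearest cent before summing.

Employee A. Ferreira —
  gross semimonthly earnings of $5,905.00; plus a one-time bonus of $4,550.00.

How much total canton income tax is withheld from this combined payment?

$2,155.84

Canton Income Tax: taxable = $5,905.00
  $453.84 + 21.64% × ($5,905.00 − $4,600.00) = $453.84 + 21.64% × $1,305.00 = $736.24
Supplemental (31.2% flat on bonus): 31.2% × $4,550.00 = $1,419.60
Total canton income tax: $736.24 + $1,419.60 = $2,155.84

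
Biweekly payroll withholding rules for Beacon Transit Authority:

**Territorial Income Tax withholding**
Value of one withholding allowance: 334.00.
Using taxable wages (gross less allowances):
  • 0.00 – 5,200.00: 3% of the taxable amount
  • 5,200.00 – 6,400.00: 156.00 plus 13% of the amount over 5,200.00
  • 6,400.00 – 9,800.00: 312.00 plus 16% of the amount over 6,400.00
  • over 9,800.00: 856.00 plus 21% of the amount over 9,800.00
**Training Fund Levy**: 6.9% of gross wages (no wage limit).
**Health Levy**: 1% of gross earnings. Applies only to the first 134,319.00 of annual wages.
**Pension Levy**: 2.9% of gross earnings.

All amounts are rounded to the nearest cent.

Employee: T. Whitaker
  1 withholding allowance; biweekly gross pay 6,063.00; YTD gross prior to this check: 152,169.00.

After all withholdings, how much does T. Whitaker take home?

Territorial Income Tax: taxable = 6,063.00 − 1×334.00 = 5,729.00
  156.00 + 13% × (5,729.00 − 5,200.00) = 156.00 + 13% × 529.00 = 224.77
Training Fund Levy: 6.9% × 6,063.00 = 418.35
Health Levy: YTD 152,169.00 ≥ cap 134,319.00 → 0.00
Pension Levy: 2.9% × 6,063.00 = 175.83
Total withheld: 224.77 + 418.35 + 0.00 + 175.83 = 818.95
Net pay: 6,063.00 − 818.95 = 5,244.05

5,244.05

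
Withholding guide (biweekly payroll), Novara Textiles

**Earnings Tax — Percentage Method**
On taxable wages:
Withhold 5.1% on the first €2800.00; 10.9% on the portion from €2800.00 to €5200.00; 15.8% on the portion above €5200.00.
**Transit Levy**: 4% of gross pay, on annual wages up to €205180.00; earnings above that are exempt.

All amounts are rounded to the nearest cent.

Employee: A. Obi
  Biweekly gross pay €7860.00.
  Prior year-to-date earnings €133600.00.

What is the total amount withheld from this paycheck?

Earnings Tax: taxable = €7860.00
  €404.40 + 15.8% × (€7860.00 − €5200.00) = €404.40 + 15.8% × €2660.00 = €824.68
Transit Levy: 4% × €7860.00 = €314.40
Total: €824.68 + €314.40 = €1139.08

€1139.08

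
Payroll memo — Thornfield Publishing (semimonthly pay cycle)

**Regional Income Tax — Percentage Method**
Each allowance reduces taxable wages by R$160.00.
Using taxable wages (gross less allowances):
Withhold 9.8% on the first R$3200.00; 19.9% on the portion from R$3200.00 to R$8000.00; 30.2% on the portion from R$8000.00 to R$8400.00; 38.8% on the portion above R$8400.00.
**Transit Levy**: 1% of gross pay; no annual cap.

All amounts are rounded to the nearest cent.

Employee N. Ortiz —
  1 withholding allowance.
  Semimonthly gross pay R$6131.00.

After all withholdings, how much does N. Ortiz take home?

R$5204.66

Regional Income Tax: taxable = R$6131.00 − 1×R$160.00 = R$5971.00
  R$313.60 + 19.9% × (R$5971.00 − R$3200.00) = R$313.60 + 19.9% × R$2771.00 = R$865.03
Transit Levy: 1% × R$6131.00 = R$61.31
Total withheld: R$865.03 + R$61.31 = R$926.34
Net pay: R$6131.00 − R$926.34 = R$5204.66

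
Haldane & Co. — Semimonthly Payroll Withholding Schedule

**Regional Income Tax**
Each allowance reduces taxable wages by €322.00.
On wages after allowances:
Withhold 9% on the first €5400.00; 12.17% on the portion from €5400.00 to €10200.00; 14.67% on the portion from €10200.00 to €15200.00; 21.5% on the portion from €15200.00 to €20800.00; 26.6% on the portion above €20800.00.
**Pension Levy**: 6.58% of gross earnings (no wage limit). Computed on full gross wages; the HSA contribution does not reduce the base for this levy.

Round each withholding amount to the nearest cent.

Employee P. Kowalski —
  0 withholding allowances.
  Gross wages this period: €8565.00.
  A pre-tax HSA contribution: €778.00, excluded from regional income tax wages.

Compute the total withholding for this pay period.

Regional Income Tax: taxable = €8565.00 − €778.00 = €7787.00
  €486.00 + 12.17% × (€7787.00 − €5400.00) = €486.00 + 12.17% × €2387.00 = €776.50
Pension Levy: 6.58% × €8565.00 = €563.58
Total: €776.50 + €563.58 = €1340.08

€1340.08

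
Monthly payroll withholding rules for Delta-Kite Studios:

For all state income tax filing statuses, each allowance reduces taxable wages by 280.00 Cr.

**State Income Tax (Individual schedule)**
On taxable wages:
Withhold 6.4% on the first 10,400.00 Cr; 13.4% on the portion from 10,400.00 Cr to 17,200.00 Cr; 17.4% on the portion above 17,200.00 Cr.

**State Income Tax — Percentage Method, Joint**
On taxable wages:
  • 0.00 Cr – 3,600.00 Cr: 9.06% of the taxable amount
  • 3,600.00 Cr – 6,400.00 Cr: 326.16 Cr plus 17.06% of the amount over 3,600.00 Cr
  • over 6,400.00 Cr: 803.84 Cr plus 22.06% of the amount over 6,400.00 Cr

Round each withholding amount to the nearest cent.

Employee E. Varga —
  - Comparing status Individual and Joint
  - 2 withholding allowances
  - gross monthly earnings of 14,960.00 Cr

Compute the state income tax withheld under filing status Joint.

State Income Tax (Joint): taxable = 14,960.00 Cr − 2×280.00 Cr = 14,400.00 Cr
  803.84 Cr + 22.06% × (14,400.00 Cr − 6,400.00 Cr) = 803.84 Cr + 22.06% × 8,000.00 Cr = 2,568.64 Cr

2,568.64 Cr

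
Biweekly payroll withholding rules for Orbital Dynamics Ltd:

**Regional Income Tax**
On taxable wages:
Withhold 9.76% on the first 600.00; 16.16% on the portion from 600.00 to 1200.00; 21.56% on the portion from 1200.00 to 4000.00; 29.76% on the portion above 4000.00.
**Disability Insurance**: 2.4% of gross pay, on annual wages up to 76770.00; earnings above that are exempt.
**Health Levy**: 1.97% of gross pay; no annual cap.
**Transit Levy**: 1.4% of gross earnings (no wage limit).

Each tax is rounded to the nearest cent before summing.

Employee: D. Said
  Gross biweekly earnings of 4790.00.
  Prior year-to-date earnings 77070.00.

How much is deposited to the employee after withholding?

3634.28

Regional Income Tax: taxable = 4790.00
  759.20 + 29.76% × (4790.00 − 4000.00) = 759.20 + 29.76% × 790.00 = 994.30
Disability Insurance: YTD 77070.00 ≥ cap 76770.00 → 0.00
Health Levy: 1.97% × 4790.00 = 94.36
Transit Levy: 1.4% × 4790.00 = 67.06
Total withheld: 994.30 + 0.00 + 94.36 + 67.06 = 1155.72
Net pay: 4790.00 − 1155.72 = 3634.28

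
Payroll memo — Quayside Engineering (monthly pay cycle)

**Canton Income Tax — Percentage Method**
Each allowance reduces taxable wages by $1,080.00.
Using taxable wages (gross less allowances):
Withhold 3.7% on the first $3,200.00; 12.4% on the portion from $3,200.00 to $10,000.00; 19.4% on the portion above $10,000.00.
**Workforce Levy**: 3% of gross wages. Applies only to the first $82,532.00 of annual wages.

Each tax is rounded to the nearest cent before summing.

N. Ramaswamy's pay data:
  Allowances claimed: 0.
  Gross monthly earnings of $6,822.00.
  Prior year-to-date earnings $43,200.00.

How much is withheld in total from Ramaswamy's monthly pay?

Canton Income Tax: taxable = $6,822.00
  $118.40 + 12.4% × ($6,822.00 − $3,200.00) = $118.40 + 12.4% × $3,622.00 = $567.53
Workforce Levy: 3% × $6,822.00 = $204.66
Total: $567.53 + $204.66 = $772.19

$772.19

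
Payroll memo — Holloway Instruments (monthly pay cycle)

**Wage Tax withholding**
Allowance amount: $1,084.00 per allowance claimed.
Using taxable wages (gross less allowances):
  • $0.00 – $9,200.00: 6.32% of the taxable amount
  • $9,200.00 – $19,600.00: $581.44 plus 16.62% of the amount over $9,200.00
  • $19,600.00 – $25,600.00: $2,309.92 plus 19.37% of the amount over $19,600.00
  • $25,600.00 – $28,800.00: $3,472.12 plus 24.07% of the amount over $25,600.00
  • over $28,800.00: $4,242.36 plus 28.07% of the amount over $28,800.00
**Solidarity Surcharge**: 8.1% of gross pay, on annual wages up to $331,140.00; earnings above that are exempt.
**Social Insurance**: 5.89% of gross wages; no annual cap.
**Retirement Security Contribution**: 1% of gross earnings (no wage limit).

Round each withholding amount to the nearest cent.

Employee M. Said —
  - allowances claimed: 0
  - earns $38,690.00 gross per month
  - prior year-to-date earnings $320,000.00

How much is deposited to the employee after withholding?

$28,103.44

Wage Tax: taxable = $38,690.00
  $4,242.36 + 28.07% × ($38,690.00 − $28,800.00) = $4,242.36 + 28.07% × $9,890.00 = $7,018.48
Solidarity Surcharge: cap $331,140.00 − YTD $320,000.00 = $11,140.00 subject; 8.1% × $11,140.00 = $902.34
Social Insurance: 5.89% × $38,690.00 = $2,278.84
Retirement Security Contribution: 1% × $38,690.00 = $386.90
Total withheld: $7,018.48 + $902.34 + $2,278.84 + $386.90 = $10,586.56
Net pay: $38,690.00 − $10,586.56 = $28,103.44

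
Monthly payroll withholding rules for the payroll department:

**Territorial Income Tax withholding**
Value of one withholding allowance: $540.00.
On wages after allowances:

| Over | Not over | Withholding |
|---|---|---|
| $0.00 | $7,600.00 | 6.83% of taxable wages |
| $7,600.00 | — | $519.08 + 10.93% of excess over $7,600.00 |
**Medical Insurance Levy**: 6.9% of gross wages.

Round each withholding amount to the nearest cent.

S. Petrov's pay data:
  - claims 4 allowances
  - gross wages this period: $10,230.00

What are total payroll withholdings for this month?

$1,276.32

Territorial Income Tax: taxable = $10,230.00 − 4×$540.00 = $8,070.00
  $519.08 + 10.93% × ($8,070.00 − $7,600.00) = $519.08 + 10.93% × $470.00 = $570.45
Medical Insurance Levy: 6.9% × $10,230.00 = $705.87
Total: $570.45 + $705.87 = $1,276.32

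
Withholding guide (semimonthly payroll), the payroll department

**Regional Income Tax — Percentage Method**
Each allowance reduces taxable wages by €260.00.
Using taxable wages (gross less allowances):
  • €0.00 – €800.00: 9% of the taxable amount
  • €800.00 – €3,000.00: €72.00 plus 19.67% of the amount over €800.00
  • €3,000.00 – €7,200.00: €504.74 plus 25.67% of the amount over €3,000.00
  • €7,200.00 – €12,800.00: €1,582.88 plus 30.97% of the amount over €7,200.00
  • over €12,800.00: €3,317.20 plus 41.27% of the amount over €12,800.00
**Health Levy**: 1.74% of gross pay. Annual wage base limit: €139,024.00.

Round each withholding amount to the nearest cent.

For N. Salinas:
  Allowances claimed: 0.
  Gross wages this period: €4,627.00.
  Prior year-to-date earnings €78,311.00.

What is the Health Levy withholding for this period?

€80.51

Health Levy: 1.74% × €4,627.00 = €80.51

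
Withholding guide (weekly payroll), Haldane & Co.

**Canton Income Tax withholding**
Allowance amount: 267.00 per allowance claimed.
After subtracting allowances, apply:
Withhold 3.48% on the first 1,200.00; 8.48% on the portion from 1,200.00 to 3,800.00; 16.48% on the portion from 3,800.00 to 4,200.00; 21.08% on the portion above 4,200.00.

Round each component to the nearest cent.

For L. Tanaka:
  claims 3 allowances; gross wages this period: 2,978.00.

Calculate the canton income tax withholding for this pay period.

Canton Income Tax: taxable = 2,978.00 − 3×267.00 = 2,177.00
  41.76 + 8.48% × (2,177.00 − 1,200.00) = 41.76 + 8.48% × 977.00 = 124.61

124.61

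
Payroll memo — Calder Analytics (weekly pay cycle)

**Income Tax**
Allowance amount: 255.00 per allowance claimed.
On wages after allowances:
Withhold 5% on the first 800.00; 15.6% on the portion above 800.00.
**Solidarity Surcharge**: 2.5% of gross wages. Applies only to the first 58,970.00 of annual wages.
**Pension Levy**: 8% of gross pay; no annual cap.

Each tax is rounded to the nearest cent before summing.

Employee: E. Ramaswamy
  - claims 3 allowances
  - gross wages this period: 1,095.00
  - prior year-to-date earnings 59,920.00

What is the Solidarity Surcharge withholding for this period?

0.00

Solidarity Surcharge: YTD 59,920.00 ≥ cap 58,970.00 → 0.00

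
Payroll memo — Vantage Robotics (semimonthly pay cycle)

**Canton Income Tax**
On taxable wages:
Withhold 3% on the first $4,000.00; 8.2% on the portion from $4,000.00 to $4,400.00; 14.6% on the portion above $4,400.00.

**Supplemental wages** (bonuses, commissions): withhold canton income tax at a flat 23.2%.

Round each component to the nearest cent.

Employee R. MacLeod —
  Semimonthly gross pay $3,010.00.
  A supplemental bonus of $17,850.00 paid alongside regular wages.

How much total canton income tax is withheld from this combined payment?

$4,231.50

Canton Income Tax: taxable = $3,010.00
  3% × $3,010.00 = $90.30
Supplemental (23.2% flat on bonus): 23.2% × $17,850.00 = $4,141.20
Total canton income tax: $90.30 + $4,141.20 = $4,231.50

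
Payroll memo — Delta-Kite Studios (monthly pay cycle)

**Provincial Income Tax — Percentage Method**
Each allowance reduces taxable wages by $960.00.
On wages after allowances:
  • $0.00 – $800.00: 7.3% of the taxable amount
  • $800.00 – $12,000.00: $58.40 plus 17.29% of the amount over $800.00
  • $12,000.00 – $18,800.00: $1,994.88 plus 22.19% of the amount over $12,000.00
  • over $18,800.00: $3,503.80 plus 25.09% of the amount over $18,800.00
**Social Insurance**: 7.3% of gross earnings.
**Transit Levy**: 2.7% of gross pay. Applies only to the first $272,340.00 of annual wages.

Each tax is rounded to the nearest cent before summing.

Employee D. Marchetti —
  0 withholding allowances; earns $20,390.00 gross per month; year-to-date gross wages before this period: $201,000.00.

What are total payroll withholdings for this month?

$5,941.73

Provincial Income Tax: taxable = $20,390.00
  $3,503.80 + 25.09% × ($20,390.00 − $18,800.00) = $3,503.80 + 25.09% × $1,590.00 = $3,902.73
Social Insurance: 7.3% × $20,390.00 = $1,488.47
Transit Levy: 2.7% × $20,390.00 = $550.53
Total: $3,902.73 + $1,488.47 + $550.53 = $5,941.73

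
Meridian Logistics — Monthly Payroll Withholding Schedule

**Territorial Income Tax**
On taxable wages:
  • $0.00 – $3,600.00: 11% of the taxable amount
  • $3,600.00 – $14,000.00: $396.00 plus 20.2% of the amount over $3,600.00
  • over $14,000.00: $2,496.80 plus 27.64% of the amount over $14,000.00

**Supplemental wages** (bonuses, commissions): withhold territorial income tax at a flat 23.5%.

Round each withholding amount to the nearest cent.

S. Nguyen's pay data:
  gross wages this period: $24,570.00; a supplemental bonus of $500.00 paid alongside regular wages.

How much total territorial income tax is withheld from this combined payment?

Territorial Income Tax: taxable = $24,570.00
  $2,496.80 + 27.64% × ($24,570.00 − $14,000.00) = $2,496.80 + 27.64% × $10,570.00 = $5,418.35
Supplemental (23.5% flat on bonus): 23.5% × $500.00 = $117.50
Total territorial income tax: $5,418.35 + $117.50 = $5,535.85

$5,535.85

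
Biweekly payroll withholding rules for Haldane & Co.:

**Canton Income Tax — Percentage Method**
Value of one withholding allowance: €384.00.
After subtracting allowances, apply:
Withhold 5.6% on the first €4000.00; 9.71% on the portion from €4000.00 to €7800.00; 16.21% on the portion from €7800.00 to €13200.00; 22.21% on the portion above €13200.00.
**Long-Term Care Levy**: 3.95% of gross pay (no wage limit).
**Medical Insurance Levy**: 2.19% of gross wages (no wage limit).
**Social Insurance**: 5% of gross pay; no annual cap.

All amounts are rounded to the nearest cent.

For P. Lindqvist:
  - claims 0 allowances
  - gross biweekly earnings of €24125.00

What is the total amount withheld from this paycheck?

€6582.29

Canton Income Tax: taxable = €24125.00
  €1468.32 + 22.21% × (€24125.00 − €13200.00) = €1468.32 + 22.21% × €10925.00 = €3894.76
Long-Term Care Levy: 3.95% × €24125.00 = €952.94
Medical Insurance Levy: 2.19% × €24125.00 = €528.34
Social Insurance: 5% × €24125.00 = €1206.25
Total: €3894.76 + €952.94 + €528.34 + €1206.25 = €6582.29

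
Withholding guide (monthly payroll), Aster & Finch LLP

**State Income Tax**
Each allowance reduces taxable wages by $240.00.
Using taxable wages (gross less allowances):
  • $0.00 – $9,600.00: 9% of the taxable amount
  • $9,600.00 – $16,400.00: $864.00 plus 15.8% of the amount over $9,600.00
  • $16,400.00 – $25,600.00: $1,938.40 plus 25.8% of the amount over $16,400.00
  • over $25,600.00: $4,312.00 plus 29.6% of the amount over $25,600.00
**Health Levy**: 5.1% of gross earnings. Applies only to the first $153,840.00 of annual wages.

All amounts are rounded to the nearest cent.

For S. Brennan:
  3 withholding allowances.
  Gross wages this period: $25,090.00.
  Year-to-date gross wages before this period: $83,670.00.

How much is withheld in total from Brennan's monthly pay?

$5,274.25

State Income Tax: taxable = $25,090.00 − 3×$240.00 = $24,370.00
  $1,938.40 + 25.8% × ($24,370.00 − $16,400.00) = $1,938.40 + 25.8% × $7,970.00 = $3,994.66
Health Levy: 5.1% × $25,090.00 = $1,279.59
Total: $3,994.66 + $1,279.59 = $5,274.25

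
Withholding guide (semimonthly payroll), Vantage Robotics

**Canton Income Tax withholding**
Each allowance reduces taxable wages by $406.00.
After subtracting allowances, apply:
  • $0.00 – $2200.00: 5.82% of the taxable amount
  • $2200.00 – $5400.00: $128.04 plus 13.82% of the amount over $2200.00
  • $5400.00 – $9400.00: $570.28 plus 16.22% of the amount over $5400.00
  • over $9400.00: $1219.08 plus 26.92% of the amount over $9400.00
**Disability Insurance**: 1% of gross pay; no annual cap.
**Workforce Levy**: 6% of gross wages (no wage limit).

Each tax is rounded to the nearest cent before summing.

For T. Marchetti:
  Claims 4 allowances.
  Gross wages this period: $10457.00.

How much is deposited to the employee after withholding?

Canton Income Tax: taxable = $10457.00 − 4×$406.00 = $8833.00
  $570.28 + 16.22% × ($8833.00 − $5400.00) = $570.28 + 16.22% × $3433.00 = $1127.11
Disability Insurance: 1% × $10457.00 = $104.57
Workforce Levy: 6% × $10457.00 = $627.42
Total withheld: $1127.11 + $104.57 + $627.42 = $1859.10
Net pay: $10457.00 − $1859.10 = $8597.90

$8597.90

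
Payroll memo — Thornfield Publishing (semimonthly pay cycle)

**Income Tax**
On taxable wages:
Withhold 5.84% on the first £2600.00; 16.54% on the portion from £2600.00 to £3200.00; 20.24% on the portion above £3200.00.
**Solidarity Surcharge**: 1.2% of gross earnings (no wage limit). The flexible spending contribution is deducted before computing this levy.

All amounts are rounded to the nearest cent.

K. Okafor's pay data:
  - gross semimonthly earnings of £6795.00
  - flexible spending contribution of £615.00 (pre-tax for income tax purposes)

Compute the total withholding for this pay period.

Income Tax: taxable = £6795.00 − £615.00 = £6180.00
  £251.08 + 20.24% × (£6180.00 − £3200.00) = £251.08 + 20.24% × £2980.00 = £854.23
Solidarity Surcharge: 1.2% × £6180.00 = £74.16
Total: £854.23 + £74.16 = £928.39

£928.39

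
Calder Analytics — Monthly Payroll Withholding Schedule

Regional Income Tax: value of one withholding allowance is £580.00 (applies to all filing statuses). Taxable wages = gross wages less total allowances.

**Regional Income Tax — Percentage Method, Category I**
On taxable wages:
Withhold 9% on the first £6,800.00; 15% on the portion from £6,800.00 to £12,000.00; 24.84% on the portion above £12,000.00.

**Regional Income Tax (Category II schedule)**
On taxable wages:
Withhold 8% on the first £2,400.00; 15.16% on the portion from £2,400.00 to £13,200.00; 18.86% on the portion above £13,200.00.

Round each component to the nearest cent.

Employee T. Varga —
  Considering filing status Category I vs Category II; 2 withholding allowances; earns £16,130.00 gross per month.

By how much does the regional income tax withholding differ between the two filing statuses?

£33.35

Regional Income Tax (Category I): taxable = £16,130.00 − 2×£580.00 = £14,970.00
  £1,392.00 + 24.84% × (£14,970.00 − £12,000.00) = £1,392.00 + 24.84% × £2,970.00 = £2,129.75
Regional Income Tax (Category II): taxable = £16,130.00 − 2×£580.00 = £14,970.00
  £1,829.28 + 18.86% × (£14,970.00 − £13,200.00) = £1,829.28 + 18.86% × £1,770.00 = £2,163.10
Difference: |£2,129.75 − £2,163.10| = £33.35 (higher under Category II)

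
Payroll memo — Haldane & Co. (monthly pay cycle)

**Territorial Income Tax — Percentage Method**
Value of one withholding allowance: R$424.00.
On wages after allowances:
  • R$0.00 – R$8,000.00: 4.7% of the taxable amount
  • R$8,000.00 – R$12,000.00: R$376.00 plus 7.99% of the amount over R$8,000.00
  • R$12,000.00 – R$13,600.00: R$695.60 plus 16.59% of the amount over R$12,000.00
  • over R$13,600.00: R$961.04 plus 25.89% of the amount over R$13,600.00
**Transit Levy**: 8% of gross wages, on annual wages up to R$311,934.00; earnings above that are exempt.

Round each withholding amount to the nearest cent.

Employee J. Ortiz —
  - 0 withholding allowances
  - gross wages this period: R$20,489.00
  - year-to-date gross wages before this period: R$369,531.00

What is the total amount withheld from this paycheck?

Territorial Income Tax: taxable = R$20,489.00
  R$961.04 + 25.89% × (R$20,489.00 − R$13,600.00) = R$961.04 + 25.89% × R$6,889.00 = R$2,744.60
Transit Levy: YTD R$369,531.00 ≥ cap R$311,934.00 → R$0.00
Total: R$2,744.60 + R$0.00 = R$2,744.60

R$2,744.60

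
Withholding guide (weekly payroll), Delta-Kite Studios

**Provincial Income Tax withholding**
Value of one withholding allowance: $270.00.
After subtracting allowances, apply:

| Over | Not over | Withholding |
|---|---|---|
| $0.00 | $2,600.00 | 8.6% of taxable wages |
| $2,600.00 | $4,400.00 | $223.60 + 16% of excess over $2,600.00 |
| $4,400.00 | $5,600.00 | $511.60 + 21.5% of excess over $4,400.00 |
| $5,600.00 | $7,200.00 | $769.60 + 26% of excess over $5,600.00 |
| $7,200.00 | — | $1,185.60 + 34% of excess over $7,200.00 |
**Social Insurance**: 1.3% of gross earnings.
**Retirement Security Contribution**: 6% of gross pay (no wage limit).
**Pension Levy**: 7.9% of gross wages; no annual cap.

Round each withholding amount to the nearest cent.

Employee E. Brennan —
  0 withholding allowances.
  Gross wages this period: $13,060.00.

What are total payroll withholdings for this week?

Provincial Income Tax: taxable = $13,060.00
  $1,185.60 + 34% × ($13,060.00 − $7,200.00) = $1,185.60 + 34% × $5,860.00 = $3,178.00
Social Insurance: 1.3% × $13,060.00 = $169.78
Retirement Security Contribution: 6% × $13,060.00 = $783.60
Pension Levy: 7.9% × $13,060.00 = $1,031.74
Total: $3,178.00 + $169.78 + $783.60 + $1,031.74 = $5,163.12

$5,163.12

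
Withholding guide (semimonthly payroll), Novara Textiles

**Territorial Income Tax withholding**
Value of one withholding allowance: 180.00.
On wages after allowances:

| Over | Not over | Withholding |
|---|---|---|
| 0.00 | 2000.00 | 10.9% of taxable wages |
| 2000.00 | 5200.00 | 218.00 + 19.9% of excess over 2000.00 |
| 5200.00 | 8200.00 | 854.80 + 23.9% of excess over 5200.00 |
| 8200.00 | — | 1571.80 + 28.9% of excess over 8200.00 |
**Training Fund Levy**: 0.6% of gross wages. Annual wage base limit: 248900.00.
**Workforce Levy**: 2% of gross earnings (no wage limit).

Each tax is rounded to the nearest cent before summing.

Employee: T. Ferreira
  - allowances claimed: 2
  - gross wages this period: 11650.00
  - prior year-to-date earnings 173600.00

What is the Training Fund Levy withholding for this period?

69.90

Training Fund Levy: 0.6% × 11650.00 = 69.90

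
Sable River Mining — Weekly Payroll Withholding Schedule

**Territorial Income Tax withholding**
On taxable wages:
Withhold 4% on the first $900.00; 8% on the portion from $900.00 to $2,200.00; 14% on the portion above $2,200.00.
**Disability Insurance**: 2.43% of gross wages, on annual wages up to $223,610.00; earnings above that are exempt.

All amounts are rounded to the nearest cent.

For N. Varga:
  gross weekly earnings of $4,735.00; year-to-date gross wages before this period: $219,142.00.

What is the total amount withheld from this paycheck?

$603.47

Territorial Income Tax: taxable = $4,735.00
  $140.00 + 14% × ($4,735.00 − $2,200.00) = $140.00 + 14% × $2,535.00 = $494.90
Disability Insurance: cap $223,610.00 − YTD $219,142.00 = $4,468.00 subject; 2.43% × $4,468.00 = $108.57
Total: $494.90 + $108.57 = $603.47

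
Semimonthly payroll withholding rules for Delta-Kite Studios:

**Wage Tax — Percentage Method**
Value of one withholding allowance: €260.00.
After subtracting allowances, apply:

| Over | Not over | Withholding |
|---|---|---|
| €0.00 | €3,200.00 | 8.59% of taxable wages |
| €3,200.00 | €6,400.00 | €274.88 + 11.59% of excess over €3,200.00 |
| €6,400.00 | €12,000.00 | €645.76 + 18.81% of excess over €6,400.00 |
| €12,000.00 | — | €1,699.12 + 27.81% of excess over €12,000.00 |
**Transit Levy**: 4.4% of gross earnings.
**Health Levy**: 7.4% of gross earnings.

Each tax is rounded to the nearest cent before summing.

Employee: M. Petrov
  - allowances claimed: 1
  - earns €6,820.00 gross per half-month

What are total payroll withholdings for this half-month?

€1,480.62

Wage Tax: taxable = €6,820.00 − 1×€260.00 = €6,560.00
  €645.76 + 18.81% × (€6,560.00 − €6,400.00) = €645.76 + 18.81% × €160.00 = €675.86
Transit Levy: 4.4% × €6,820.00 = €300.08
Health Levy: 7.4% × €6,820.00 = €504.68
Total: €675.86 + €300.08 + €504.68 = €1,480.62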